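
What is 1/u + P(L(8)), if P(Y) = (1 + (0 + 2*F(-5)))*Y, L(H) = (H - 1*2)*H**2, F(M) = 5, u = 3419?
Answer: 14441857/3419 ≈ 4224.0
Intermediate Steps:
L(H) = H**2*(-2 + H) (L(H) = (H - 2)*H**2 = (-2 + H)*H**2 = H**2*(-2 + H))
P(Y) = 11*Y (P(Y) = (1 + (0 + 2*5))*Y = (1 + (0 + 10))*Y = (1 + 10)*Y = 11*Y)
1/u + P(L(8)) = 1/3419 + 11*(8**2*(-2 + 8)) = 1/3419 + 11*(64*6) = 1/3419 + 11*384 = 1/3419 + 4224 = 14441857/3419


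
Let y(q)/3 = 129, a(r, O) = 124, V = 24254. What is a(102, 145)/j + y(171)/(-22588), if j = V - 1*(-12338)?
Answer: -177503/12914689 ≈ -0.013744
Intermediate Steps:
y(q) = 387 (y(q) = 3*129 = 387)
j = 36592 (j = 24254 - 1*(-12338) = 24254 + 12338 = 36592)
a(102, 145)/j + y(171)/(-22588) = 124/36592 + 387/(-22588) = 124*(1/36592) + 387*(-1/22588) = 31/9148 - 387/22588 = -177503/12914689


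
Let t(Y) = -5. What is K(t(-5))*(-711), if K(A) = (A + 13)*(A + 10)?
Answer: -28440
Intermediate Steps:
K(A) = (10 + A)*(13 + A) (K(A) = (13 + A)*(10 + A) = (10 + A)*(13 + A))
K(t(-5))*(-711) = (130 + (-5)² + 23*(-5))*(-711) = (130 + 25 - 115)*(-711) = 40*(-711) = -28440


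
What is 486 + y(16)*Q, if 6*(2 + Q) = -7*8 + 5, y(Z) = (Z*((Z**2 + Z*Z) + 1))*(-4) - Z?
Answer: 345390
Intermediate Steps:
y(Z) = -Z - 4*Z*(1 + 2*Z**2) (y(Z) = (Z*((Z**2 + Z**2) + 1))*(-4) - Z = (Z*(2*Z**2 + 1))*(-4) - Z = (Z*(1 + 2*Z**2))*(-4) - Z = -4*Z*(1 + 2*Z**2) - Z = -Z - 4*Z*(1 + 2*Z**2))
Q = -21/2 (Q = -2 + (-7*8 + 5)/6 = -2 + (-56 + 5)/6 = -2 + (1/6)*(-51) = -2 - 17/2 = -21/2 ≈ -10.500)
486 + y(16)*Q = 486 - 1*16*(5 + 8*16**2)*(-21/2) = 486 - 1*16*(5 + 8*256)*(-21/2) = 486 - 1*16*(5 + 2048)*(-21/2) = 486 - 1*16*2053*(-21/2) = 486 - 32848*(-21/2) = 486 + 344904 = 345390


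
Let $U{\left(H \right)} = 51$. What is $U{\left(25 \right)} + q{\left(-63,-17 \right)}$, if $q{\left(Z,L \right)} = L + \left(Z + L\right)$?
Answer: $-46$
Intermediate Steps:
$q{\left(Z,L \right)} = Z + 2 L$ ($q{\left(Z,L \right)} = L + \left(L + Z\right) = Z + 2 L$)
$U{\left(25 \right)} + q{\left(-63,-17 \right)} = 51 + \left(-63 + 2 \left(-17\right)\right) = 51 - 97 = -46$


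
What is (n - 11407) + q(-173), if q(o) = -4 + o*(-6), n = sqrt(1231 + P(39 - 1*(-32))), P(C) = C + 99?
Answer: -10373 + sqrt(1401) ≈ -10336.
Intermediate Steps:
P(C) = 99 + C
n = sqrt(1401) (n = sqrt(1231 + (99 + (39 - 1*(-32)))) = sqrt(1231 + (99 + (39 + 32))) = sqrt(1231 + (99 + 71)) = sqrt(1231 + 170) = sqrt(1401) ≈ 37.430)
q(o) = -4 - 6*o
(n - 11407) + q(-173) = (sqrt(1401) - 11407) + (-4 - 6*(-173)) = (-11407 + sqrt(1401)) + (-4 + 1038) = (-11407 + sqrt(1401)) + 1034 = -10373 + sqrt(1401)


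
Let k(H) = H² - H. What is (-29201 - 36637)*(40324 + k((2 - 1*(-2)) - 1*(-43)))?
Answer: -2797193268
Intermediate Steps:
(-29201 - 36637)*(40324 + k((2 - 1*(-2)) - 1*(-43))) = (-29201 - 36637)*(40324 + ((2 - 1*(-2)) - 1*(-43))*(-1 + ((2 - 1*(-2)) - 1*(-43)))) = -65838*(40324 + ((2 + 2) + 43)*(-1 + ((2 + 2) + 43))) = -65838*(40324 + (4 + 43)*(-1 + (4 + 43))) = -65838*(40324 + 47*(-1 + 47)) = -65838*(40324 + 47*46) = -65838*(40324 + 2162) = -65838*42486 = -2797193268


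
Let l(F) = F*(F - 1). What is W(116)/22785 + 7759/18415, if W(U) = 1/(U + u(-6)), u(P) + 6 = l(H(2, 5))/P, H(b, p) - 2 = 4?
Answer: 3712568798/8811301275 ≈ 0.42134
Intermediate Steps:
H(b, p) = 6 (H(b, p) = 2 + 4 = 6)
l(F) = F*(-1 + F)
u(P) = -6 + 30/P (u(P) = -6 + (6*(-1 + 6))/P = -6 + (6*5)/P = -6 + 30/P)
W(U) = 1/(-11 + U) (W(U) = 1/(U + (-6 + 30/(-6))) = 1/(U + (-6 + 30*(-1/6))) = 1/(U + (-6 - 5)) = 1/(U - 11) = 1/(-11 + U))
W(116)/22785 + 7759/18415 = 1/((-11 + 116)*22785) + 7759/18415 = (1/22785)/105 + 7759*(1/18415) = (1/105)*(1/22785) + 7759/18415 = 1/2392425 + 7759/18415 = 3712568798/8811301275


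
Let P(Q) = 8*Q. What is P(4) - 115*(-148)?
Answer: 17052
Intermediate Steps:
P(4) - 115*(-148) = 8*4 - 115*(-148) = 32 + 17020 = 17052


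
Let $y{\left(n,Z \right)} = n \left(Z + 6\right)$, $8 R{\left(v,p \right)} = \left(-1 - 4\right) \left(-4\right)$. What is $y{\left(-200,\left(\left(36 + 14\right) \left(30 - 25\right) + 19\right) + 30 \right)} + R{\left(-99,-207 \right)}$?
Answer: $- \frac{121995}{2} \approx -60998.0$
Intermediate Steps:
$R{\left(v,p \right)} = \frac{5}{2}$ ($R{\left(v,p \right)} = \frac{\left(-1 - 4\right) \left(-4\right)}{8} = \frac{\left(-5\right) \left(-4\right)}{8} = \frac{1}{8} \cdot 20 = \frac{5}{2}$)
$y{\left(n,Z \right)} = n \left(6 + Z\right)$
$y{\left(-200,\left(\left(36 + 14\right) \left(30 - 25\right) + 19\right) + 30 \right)} + R{\left(-99,-207 \right)} = - 200 \left(6 + \left(\left(\left(36 + 14\right) \left(30 - 25\right) + 19\right) + 30\right)\right) + \frac{5}{2} = - 200 \left(6 + \left(\left(50 \cdot 5 + 19\right) + 30\right)\right) + \frac{5}{2} = - 200 \left(6 + \left(\left(250 + 19\right) + 30\right)\right) + \frac{5}{2} = - 200 \left(6 + \left(269 + 30\right)\right) + \frac{5}{2} = - 200 \left(6 + 299\right) + \frac{5}{2} = \left(-200\right) 305 + \frac{5}{2} = -61000 + \frac{5}{2} = - \frac{121995}{2}$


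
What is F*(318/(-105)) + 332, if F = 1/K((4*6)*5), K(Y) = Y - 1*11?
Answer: 1266474/3815 ≈ 331.97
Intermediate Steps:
K(Y) = -11 + Y (K(Y) = Y - 11 = -11 + Y)
F = 1/109 (F = 1/(-11 + (4*6)*5) = 1/(-11 + 24*5) = 1/(-11 + 120) = 1/109 ≈ 0.0091743)
F*(318/(-105)) + 332 = (318/(-105))/109 + 332 = (318*(-1/105))/109 + 332 = (1/109)*(-106/35) + 332 = -106/3815 + 332 = 1266474/3815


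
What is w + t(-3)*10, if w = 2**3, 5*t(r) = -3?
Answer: 2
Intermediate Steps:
t(r) = -3/5 (t(r) = (1/5)*(-3) = -3/5)
w = 8
w + t(-3)*10 = 8 - 3/5*10 = 8 - 6 = 2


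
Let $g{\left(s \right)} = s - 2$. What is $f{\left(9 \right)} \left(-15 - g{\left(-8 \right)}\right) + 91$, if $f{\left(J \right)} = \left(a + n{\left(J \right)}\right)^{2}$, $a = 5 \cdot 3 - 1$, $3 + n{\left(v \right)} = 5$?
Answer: $-1189$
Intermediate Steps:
$n{\left(v \right)} = 2$ ($n{\left(v \right)} = -3 + 5 = 2$)
$a = 14$ ($a = 15 - 1 = 14$)
$g{\left(s \right)} = -2 + s$
$f{\left(J \right)} = 256$ ($f{\left(J \right)} = \left(14 + 2\right)^{2} = 16^{2} = 256$)
$f{\left(9 \right)} \left(-15 - g{\left(-8 \right)}\right) + 91 = 256 \left(-15 - \left(-2 - 8\right)\right) + 91 = 256 \left(-15 - -10\right) + 91 = 256 \left(-15 + 10\right) + 91 = 256 \left(-5\right) + 91 = -1280 + 91 = -1189$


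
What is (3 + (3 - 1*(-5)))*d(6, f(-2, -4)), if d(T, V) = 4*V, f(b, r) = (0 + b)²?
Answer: 176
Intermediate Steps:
f(b, r) = b²
(3 + (3 - 1*(-5)))*d(6, f(-2, -4)) = (3 + (3 - 1*(-5)))*(4*(-2)²) = (3 + (3 + 5))*(4*4) = (3 + 8)*16 = 11*16 = 176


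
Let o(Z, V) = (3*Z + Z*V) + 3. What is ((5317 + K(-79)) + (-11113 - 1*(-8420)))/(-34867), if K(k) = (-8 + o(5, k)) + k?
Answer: -2160/34867 ≈ -0.061950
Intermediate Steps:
o(Z, V) = 3 + 3*Z + V*Z (o(Z, V) = (3*Z + V*Z) + 3 = 3 + 3*Z + V*Z)
K(k) = 10 + 6*k (K(k) = (-8 + (3 + 3*5 + k*5)) + k = (-8 + (3 + 15 + 5*k)) + k = (-8 + (18 + 5*k)) + k = (10 + 5*k) + k = 10 + 6*k)
((5317 + K(-79)) + (-11113 - 1*(-8420)))/(-34867) = ((5317 + (10 + 6*(-79))) + (-11113 - 1*(-8420)))/(-34867) = ((5317 + (10 - 474)) + (-11113 + 8420))*(-1/34867) = ((5317 - 464) - 2693)*(-1/34867) = (4853 - 2693)*(-1/34867) = 2160*(-1/34867) = -2160/34867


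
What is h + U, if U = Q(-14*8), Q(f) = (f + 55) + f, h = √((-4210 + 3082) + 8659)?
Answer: -169 + √7531 ≈ -82.219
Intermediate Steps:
h = √7531 (h = √(-1128 + 8659) = √7531 ≈ 86.781)
Q(f) = 55 + 2*f (Q(f) = (55 + f) + f = 55 + 2*f)
U = -169 (U = 55 + 2*(-14*8) = 55 + 2*(-112) = 55 - 224 = -169)
h + U = √7531 - 169 = -169 + √7531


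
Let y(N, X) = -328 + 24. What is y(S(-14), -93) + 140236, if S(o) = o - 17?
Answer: 139932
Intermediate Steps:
S(o) = -17 + o
y(N, X) = -304
y(S(-14), -93) + 140236 = -304 + 140236 = 139932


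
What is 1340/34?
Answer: 670/17 ≈ 39.412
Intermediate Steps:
1340/34 = (1/34)*1340 = 670/17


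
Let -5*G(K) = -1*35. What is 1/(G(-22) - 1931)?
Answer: -1/1924 ≈ -0.00051975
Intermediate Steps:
G(K) = 7 (G(K) = -(-1)*35/5 = -⅕*(-35) = 7)
1/(G(-22) - 1931) = 1/(7 - 1931) = 1/(-1924) = -1/1924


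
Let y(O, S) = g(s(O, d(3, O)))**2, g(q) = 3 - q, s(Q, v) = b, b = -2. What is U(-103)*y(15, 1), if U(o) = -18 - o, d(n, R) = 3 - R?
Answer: 2125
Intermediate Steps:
s(Q, v) = -2
y(O, S) = 25 (y(O, S) = (3 - 1*(-2))**2 = (3 + 2)**2 = 5**2 = 25)
U(-103)*y(15, 1) = (-18 - 1*(-103))*25 = (-18 + 103)*25 = 85*25 = 2125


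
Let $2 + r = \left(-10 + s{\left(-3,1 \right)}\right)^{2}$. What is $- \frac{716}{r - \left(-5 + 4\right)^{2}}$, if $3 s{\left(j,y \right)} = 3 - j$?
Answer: $- \frac{716}{61} \approx -11.738$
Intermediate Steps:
$s{\left(j,y \right)} = 1 - \frac{j}{3}$ ($s{\left(j,y \right)} = \frac{3 - j}{3} = 1 - \frac{j}{3}$)
$r = 62$ ($r = -2 + \left(-10 + \left(1 - -1\right)\right)^{2} = -2 + \left(-10 + \left(1 + 1\right)\right)^{2} = -2 + \left(-10 + 2\right)^{2} = -2 + \left(-8\right)^{2} = -2 + 64 = 62$)
$- \frac{716}{r - \left(-5 + 4\right)^{2}} = - \frac{716}{62 - \left(-5 + 4\right)^{2}} = - \frac{716}{62 - \left(-1\right)^{2}} = - \frac{716}{62 - 1} = - \frac{716}{61}$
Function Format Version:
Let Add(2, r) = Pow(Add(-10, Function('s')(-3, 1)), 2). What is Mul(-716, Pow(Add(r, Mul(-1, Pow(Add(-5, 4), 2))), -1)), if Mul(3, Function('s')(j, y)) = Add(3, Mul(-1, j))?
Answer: Rational(-716, 61) ≈ -11.738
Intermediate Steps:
Function('s')(j, y) = Add(1, Mul(Rational(-1, 3), j)) (Function('s')(j, y) = Mul(Rational(1, 3), Add(3, Mul(-1, j))) = Add(1, Mul(Rational(-1, 3), j)))
r = 62 (r = Add(-2, Pow(Add(-10, Add(1, Mul(Rational(-1, 3), -3))), 2)) = Add(-2, Pow(Add(-10, Add(1, 1)), 2)) = Add(-2, Pow(Add(-10, 2), 2)) = Add(-2, Pow(-8, 2)) = Add(-2, 64) = 62)
Mul(-716, Pow(Add(r, Mul(-1, Pow(Add(-5, 4), 2))), -1)) = Mul(-716, Pow(Add(62, Mul(-1, Pow(Add(-5, 4), 2))), -1)) = Mul(-716, Pow(Add(62, Mul(-1, Pow(-1, 2))), -1)) = Mul(-716, Pow(Add(62, Mul(-1, 1)), -1)) = Mul(-716, Pow(Add(62, -1), -1)) = Mul(-716, Pow(61, -1)) = Mul(-716, Rational(1, 61)) = Rational(-716, 61)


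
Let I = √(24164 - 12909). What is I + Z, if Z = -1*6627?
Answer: -6627 + √11255 ≈ -6520.9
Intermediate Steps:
Z = -6627
I = √11255 ≈ 106.09
I + Z = √11255 - 6627 = -6627 + √11255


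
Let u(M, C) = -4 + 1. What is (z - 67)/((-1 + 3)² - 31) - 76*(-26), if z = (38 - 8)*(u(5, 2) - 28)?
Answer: 54349/27 ≈ 2012.9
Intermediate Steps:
u(M, C) = -3
z = -930 (z = (38 - 8)*(-3 - 28) = 30*(-31) = -930)
(z - 67)/((-1 + 3)² - 31) - 76*(-26) = (-930 - 67)/((-1 + 3)² - 31) - 76*(-26) = -997/(2² - 31) + 1976 = -997/(4 - 31) + 1976 = -997/(-27) + 1976 = -997*(-1/27) + 1976 = 997/27 + 1976 = 54349/27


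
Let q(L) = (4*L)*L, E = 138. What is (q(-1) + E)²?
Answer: 20164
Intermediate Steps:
q(L) = 4*L²
(q(-1) + E)² = (4*(-1)² + 138)² = (4*1 + 138)² = (4 + 138)² = 142² = 20164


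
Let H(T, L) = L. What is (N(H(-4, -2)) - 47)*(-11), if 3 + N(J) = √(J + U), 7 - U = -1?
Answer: 550 - 11*√6 ≈ 523.06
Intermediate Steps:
U = 8 (U = 7 - 1*(-1) = 7 + 1 = 8)
N(J) = -3 + √(8 + J) (N(J) = -3 + √(J + 8) = -3 + √(8 + J))
(N(H(-4, -2)) - 47)*(-11) = ((-3 + √(8 - 2)) - 47)*(-11) = ((-3 + √6) - 47)*(-11) = (-50 + √6)*(-11) = 550 - 11*√6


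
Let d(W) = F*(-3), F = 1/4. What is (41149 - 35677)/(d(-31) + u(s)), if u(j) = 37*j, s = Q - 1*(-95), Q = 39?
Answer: 21888/19829 ≈ 1.1038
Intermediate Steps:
s = 134 (s = 39 - 1*(-95) = 39 + 95 = 134)
F = ¼ ≈ 0.25000
d(W) = -¾ (d(W) = (¼)*(-3) = -¾)
(41149 - 35677)/(d(-31) + u(s)) = (41149 - 35677)/(-¾ + 37*134) = 5472/(-¾ + 4958) = 5472/(19829/4) = 5472*(4/19829) = 21888/19829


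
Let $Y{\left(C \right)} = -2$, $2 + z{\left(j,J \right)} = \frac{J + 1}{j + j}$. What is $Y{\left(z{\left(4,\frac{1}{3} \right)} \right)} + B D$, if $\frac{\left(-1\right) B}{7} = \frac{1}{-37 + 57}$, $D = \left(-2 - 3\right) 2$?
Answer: $\frac{3}{2} \approx 1.5$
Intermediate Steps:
$z{\left(j,J \right)} = -2 + \frac{1 + J}{2 j}$ ($z{\left(j,J \right)} = -2 + \frac{J + 1}{j + j} = -2 + \frac{1 + J}{2 j}$)
$D = -10$ ($D = \left(-5\right) 2 = -10$)
$B = - \frac{7}{20}$ ($B = - \frac{7}{-37 + 57} = - \frac{7}{20} \approx -0.35$)
$Y{\left(z{\left(4,\frac{1}{3} \right)} \right)} + B D = -2 - - \frac{7}{2} = -2 + \frac{7}{2} = \frac{3}{2}$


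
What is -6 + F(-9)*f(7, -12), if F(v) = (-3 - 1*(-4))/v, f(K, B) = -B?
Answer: -22/3 ≈ -7.3333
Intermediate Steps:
F(v) = 1/v (F(v) = (-3 + 4)/v = 1/v)
-6 + F(-9)*f(7, -12) = -6 + (-1*(-12))/(-9) = -6 - ⅑*12 = -6 - 4/3 = -22/3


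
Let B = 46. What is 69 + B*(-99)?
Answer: -4485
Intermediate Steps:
69 + B*(-99) = 69 + 46*(-99) = 69 - 4554 = -4485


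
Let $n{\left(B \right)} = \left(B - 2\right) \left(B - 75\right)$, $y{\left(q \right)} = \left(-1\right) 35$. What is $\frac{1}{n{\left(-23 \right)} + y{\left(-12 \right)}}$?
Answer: $\frac{1}{2415} \approx 0.00041408$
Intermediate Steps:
$y{\left(q \right)} = -35$
$n{\left(B \right)} = \left(-75 + B\right) \left(-2 + B\right)$ ($n{\left(B \right)} = \left(-2 + B\right) \left(-75 + B\right) = \left(-75 + B\right) \left(-2 + B\right)$)
$\frac{1}{n{\left(-23 \right)} + y{\left(-12 \right)}} = \frac{1}{\left(150 + \left(-23\right)^{2} - -1771\right) - 35} = \frac{1}{\left(150 + 529 + 1771\right) - 35} = \frac{1}{2450 - 35} = \frac{1}{2415}$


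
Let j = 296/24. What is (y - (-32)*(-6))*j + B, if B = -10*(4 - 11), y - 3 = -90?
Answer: -3371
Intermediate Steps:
y = -87 (y = 3 - 90 = -87)
B = 70 (B = -10*(-7) = 70)
j = 37/3 (j = 296*(1/24) = 37/3 ≈ 12.333)
(y - (-32)*(-6))*j + B = (-87 - (-32)*(-6))*(37/3) + 70 = (-87 - 1*192)*(37/3) + 70 = (-87 - 192)*(37/3) + 70 = -279*37/3 + 70 = -3441 + 70 = -3371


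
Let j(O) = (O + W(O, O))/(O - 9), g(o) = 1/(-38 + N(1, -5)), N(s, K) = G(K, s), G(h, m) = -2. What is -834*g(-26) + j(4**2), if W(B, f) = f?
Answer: 3559/140 ≈ 25.421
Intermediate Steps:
N(s, K) = -2
g(o) = -1/40 (g(o) = 1/(-38 - 2) = 1/(-40) = -1/40)
j(O) = 2*O/(-9 + O) (j(O) = (O + O)/(O - 9) = (2*O)/(-9 + O) = 2*O/(-9 + O))
-834*g(-26) + j(4**2) = -834*(-1/40) + 2*4**2/(-9 + 4**2) = 417/20 + 2*16/(-9 + 16) = 417/20 + 2*16/7 = 417/20 + 2*16*(1/7) = 417/20 + 32/7 = 3559/140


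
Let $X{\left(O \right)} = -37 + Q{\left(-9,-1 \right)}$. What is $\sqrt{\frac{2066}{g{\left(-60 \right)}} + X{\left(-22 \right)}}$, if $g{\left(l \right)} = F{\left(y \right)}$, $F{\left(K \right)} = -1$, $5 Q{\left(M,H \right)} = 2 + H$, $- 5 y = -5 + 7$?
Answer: $\frac{i \sqrt{52570}}{5} \approx 45.856 i$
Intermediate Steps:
$y = - \frac{2}{5}$ ($y = - \frac{-5 + 7}{5} = \left(- \frac{1}{5}\right) 2 = - \frac{2}{5} \approx -0.4$)
$Q{\left(M,H \right)} = \frac{2}{5} + \frac{H}{5}$ ($Q{\left(M,H \right)} = \frac{2 + H}{5} = \frac{2}{5} + \frac{H}{5}$)
$g{\left(l \right)} = -1$
$X{\left(O \right)} = - \frac{184}{5}$ ($X{\left(O \right)} = -37 + \left(\frac{2}{5} + \frac{1}{5} \left(-1\right)\right) = -37 + \left(\frac{2}{5} - \frac{1}{5}\right) = -37 + \frac{1}{5} = - \frac{184}{5}$)
$\sqrt{\frac{2066}{g{\left(-60 \right)}} + X{\left(-22 \right)}} = \sqrt{\frac{2066}{-1} - \frac{184}{5}} = \sqrt{2066 \left(-1\right) - \frac{184}{5}} = \sqrt{-2066 - \frac{184}{5}} = \sqrt{- \frac{10514}{5}} = \frac{i \sqrt{52570}}{5}$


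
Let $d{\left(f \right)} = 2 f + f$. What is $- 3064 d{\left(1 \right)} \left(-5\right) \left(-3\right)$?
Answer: $-137880$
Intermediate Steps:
$d{\left(f \right)} = 3 f$
$- 3064 d{\left(1 \right)} \left(-5\right) \left(-3\right) = - 3064 \cdot 3 \cdot 1 \left(-5\right) \left(-3\right) = - 3064 \cdot 3 \left(-5\right) \left(-3\right) = - 3064 \left(\left(-15\right) \left(-3\right)\right) = \left(-3064\right) 45 = -137880$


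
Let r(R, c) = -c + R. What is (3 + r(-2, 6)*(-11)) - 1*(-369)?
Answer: 460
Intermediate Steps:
r(R, c) = R - c
(3 + r(-2, 6)*(-11)) - 1*(-369) = (3 + (-2 - 1*6)*(-11)) - 1*(-369) = (3 + (-2 - 6)*(-11)) + 369 = (3 - 8*(-11)) + 369 = (3 + 88) + 369 = 91 + 369 = 460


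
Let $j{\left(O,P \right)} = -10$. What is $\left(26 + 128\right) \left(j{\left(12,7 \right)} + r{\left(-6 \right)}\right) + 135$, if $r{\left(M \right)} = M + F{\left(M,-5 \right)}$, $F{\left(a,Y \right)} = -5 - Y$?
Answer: $-2329$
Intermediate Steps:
$r{\left(M \right)} = M$ ($r{\left(M \right)} = M - 0 = M + \left(-5 + 5\right) = M + 0 = M$)
$\left(26 + 128\right) \left(j{\left(12,7 \right)} + r{\left(-6 \right)}\right) + 135 = \left(26 + 128\right) \left(-10 - 6\right) + 135 = 154 \left(-16\right) + 135 = -2464 + 135 = -2329$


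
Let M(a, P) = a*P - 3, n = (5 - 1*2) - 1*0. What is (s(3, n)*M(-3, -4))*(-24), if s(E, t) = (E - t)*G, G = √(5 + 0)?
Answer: 0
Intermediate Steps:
G = √5 ≈ 2.2361
n = 3 (n = (5 - 2) + 0 = 3 + 0 = 3)
s(E, t) = √5*(E - t) (s(E, t) = (E - t)*√5 = √5*(E - t))
M(a, P) = -3 + P*a (M(a, P) = P*a - 3 = -3 + P*a)
(s(3, n)*M(-3, -4))*(-24) = ((√5*(3 - 1*3))*(-3 - 4*(-3)))*(-24) = ((√5*(3 - 3))*(-3 + 12))*(-24) = ((√5*0)*9)*(-24) = (0*9)*(-24) = 0*(-24) = 0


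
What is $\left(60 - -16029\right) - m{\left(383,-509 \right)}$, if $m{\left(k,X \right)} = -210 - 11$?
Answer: $16310$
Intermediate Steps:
$m{\left(k,X \right)} = -221$
$\left(60 - -16029\right) - m{\left(383,-509 \right)} = \left(60 - -16029\right) - -221 = \left(60 + 16029\right) + 221 = 16089 + 221 = 16310$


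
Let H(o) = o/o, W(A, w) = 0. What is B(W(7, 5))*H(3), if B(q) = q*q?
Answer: 0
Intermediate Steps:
B(q) = q²
H(o) = 1
B(W(7, 5))*H(3) = 0²*1 = 0*1 = 0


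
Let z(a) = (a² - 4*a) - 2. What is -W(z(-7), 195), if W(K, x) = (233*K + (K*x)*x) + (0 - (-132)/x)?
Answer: -186507794/65 ≈ -2.8694e+6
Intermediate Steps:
z(a) = -2 + a² - 4*a
W(K, x) = 132/x + 233*K + K*x² (W(K, x) = (233*K + K*x²) + (0 + 132/x) = (233*K + K*x²) + 132/x = 132/x + 233*K + K*x²)
-W(z(-7), 195) = -(132 + (-2 + (-7)² - 4*(-7))*195*(233 + 195²))/195 = -(132 + (-2 + 49 + 28)*195*(233 + 38025))/195 = -(132 + 75*195*38258)/195 = -(132 + 559523250)/195 = -559523382/195 = -1*186507794/65 = -186507794/65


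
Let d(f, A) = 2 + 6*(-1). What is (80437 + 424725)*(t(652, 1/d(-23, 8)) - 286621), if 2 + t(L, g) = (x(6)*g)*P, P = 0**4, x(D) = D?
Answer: -144791047926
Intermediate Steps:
d(f, A) = -4 (d(f, A) = 2 - 6 = -4)
P = 0
t(L, g) = -2 (t(L, g) = -2 + (6*g)*0 = -2 + 0 = -2)
(80437 + 424725)*(t(652, 1/d(-23, 8)) - 286621) = (80437 + 424725)*(-2 - 286621) = 505162*(-286623) = -144791047926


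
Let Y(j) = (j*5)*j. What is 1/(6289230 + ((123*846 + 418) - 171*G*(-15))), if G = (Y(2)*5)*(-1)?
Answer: 1/6137206 ≈ 1.6294e-7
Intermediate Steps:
Y(j) = 5*j² (Y(j) = (5*j)*j = 5*j²)
G = -100 (G = ((5*2²)*5)*(-1) = ((5*4)*5)*(-1) = (20*5)*(-1) = 100*(-1) = -100)
1/(6289230 + ((123*846 + 418) - 171*G*(-15))) = 1/(6289230 + ((123*846 + 418) - 171*(-100)*(-15))) = 1/(6289230 + ((104058 + 418) + 17100*(-15))) = 1/(6289230 + (104476 - 256500)) = 1/(6289230 - 152024) = 1/6137206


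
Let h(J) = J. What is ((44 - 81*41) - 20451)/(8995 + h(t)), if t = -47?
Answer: -5932/2237 ≈ -2.6518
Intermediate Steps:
((44 - 81*41) - 20451)/(8995 + h(t)) = ((44 - 81*41) - 20451)/(8995 - 47) = ((44 - 3321) - 20451)/8948 = (-3277 - 20451)*(1/8948) = -23728*1/8948 = -5932/2237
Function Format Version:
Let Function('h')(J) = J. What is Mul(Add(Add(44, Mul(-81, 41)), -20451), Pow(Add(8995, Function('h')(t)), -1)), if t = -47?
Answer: Rational(-5932, 2237) ≈ -2.6518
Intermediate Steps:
Mul(Add(Add(44, Mul(-81, 41)), -20451), Pow(Add(8995, Function('h')(t)), -1)) = Mul(Add(Add(44, Mul(-81, 41)), -20451), Pow(Add(8995, -47), -1)) = Mul(Add(Add(44, -3321), -20451), Pow(8948, -1)) = Mul(Add(-3277, -20451), Rational(1, 8948)) = Mul(-23728, Rational(1, 8948)) = Rational(-5932, 2237)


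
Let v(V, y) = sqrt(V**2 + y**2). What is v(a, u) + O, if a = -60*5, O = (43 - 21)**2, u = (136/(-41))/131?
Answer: 484 + 4*sqrt(162267981781)/5371 ≈ 784.00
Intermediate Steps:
u = -136/5371 (u = (136*(-1/41))*(1/131) = -136/41*1/131 = -136/5371 ≈ -0.025321)
O = 484 (O = 22**2 = 484)
a = -300
v(a, u) + O = sqrt((-300)**2 + (-136/5371)**2) + 484 = sqrt(90000 + 18496/28847641) + 484 = sqrt(2596287708496/28847641) + 484 = 4*sqrt(162267981781)/5371 + 484 = 484 + 4*sqrt(162267981781)/5371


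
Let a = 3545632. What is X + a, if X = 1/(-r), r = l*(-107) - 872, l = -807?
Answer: 303069986463/85477 ≈ 3.5456e+6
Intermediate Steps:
r = 85477 (r = -807*(-107) - 872 = 86349 - 872 = 85477)
X = -1/85477 (X = 1/(-1*85477) = 1/(-85477) = -1/85477 ≈ -1.1699e-5)
X + a = -1/85477 + 3545632 = 303069986463/85477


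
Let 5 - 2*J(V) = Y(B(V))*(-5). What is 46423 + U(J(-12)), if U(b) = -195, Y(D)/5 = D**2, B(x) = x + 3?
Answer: 46228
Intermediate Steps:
B(x) = 3 + x
Y(D) = 5*D**2
J(V) = 5/2 + 25*(3 + V)**2/2 (J(V) = 5/2 - 5*(3 + V)**2*(-5)/2 = 5/2 - (-25)*(3 + V)**2/2 = 5/2 + 25*(3 + V)**2/2)
46423 + U(J(-12)) = 46423 - 195 = 46228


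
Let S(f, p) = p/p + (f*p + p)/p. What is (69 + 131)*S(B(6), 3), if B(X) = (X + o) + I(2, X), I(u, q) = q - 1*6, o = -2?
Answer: 1200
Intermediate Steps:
I(u, q) = -6 + q (I(u, q) = q - 6 = -6 + q)
B(X) = -8 + 2*X (B(X) = (X - 2) + (-6 + X) = (-2 + X) + (-6 + X) = -8 + 2*X)
S(f, p) = 1 + (p + f*p)/p
(69 + 131)*S(B(6), 3) = (69 + 131)*(2 + (-8 + 2*6)) = 200*(2 + (-8 + 12)) = 200*(2 + 4) = 200*6 = 1200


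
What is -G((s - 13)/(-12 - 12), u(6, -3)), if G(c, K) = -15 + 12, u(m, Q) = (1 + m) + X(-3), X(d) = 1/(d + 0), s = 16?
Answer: 3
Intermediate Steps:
X(d) = 1/d
u(m, Q) = ⅔ + m (u(m, Q) = (1 + m) + 1/(-3) = (1 + m) - ⅓ = ⅔ + m)
G(c, K) = -3
-G((s - 13)/(-12 - 12), u(6, -3)) = -1*(-3) = 3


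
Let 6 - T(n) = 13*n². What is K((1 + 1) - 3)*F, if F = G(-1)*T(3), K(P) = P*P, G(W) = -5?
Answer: 555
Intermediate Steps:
T(n) = 6 - 13*n²
K(P) = P²
F = 555 (F = -5*(6 - 13*3²) = -5*(6 - 13*9) = -5*(6 - 117) = -5*(-111) = 555)
K((1 + 1) - 3)*F = ((1 + 1) - 3)²*555 = (2 - 3)²*555 = (-1)²*555 = 1*555 = 555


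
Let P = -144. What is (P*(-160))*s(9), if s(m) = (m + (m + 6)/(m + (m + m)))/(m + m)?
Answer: 110080/9 ≈ 12231.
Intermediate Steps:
s(m) = (m + (6 + m)/(3*m))/(2*m) (s(m) = (m + (6 + m)/(m + 2*m))/((2*m)) = (m + (6 + m)/((3*m)))*(1/(2*m)) = (m + (6 + m)*(1/(3*m)))*(1/(2*m)) = (m + (6 + m)/(3*m))*(1/(2*m)) = (m + (6 + m)/(3*m))/(2*m))
(P*(-160))*s(9) = (-144*(-160))*((⅙)*(6 + 9 + 3*9²)/9²) = 23040*((⅙)*(1/81)*(6 + 9 + 3*81)) = 23040*((⅙)*(1/81)*(6 + 9 + 243)) = 23040*((⅙)*(1/81)*258) = 23040*(43/81) = 110080/9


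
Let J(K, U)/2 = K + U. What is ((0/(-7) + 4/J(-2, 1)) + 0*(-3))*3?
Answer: -6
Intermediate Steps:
J(K, U) = 2*K + 2*U (J(K, U) = 2*(K + U) = 2*K + 2*U)
((0/(-7) + 4/J(-2, 1)) + 0*(-3))*3 = ((0/(-7) + 4/(2*(-2) + 2*1)) + 0*(-3))*3 = ((0*(-1/7) + 4/(-4 + 2)) + 0)*3 = ((0 + 4/(-2)) + 0)*3 = ((0 + 4*(-1/2)) + 0)*3 = ((0 - 2) + 0)*3 = (-2 + 0)*3 = -2*3 = -6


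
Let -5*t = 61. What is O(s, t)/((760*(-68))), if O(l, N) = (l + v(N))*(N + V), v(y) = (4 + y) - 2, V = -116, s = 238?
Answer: 42947/76000 ≈ 0.56509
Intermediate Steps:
t = -61/5 (t = -1/5*61 = -61/5 ≈ -12.200)
v(y) = 2 + y
O(l, N) = (-116 + N)*(2 + N + l) (O(l, N) = (l + (2 + N))*(N - 116) = (2 + N + l)*(-116 + N) = (-116 + N)*(2 + N + l))
O(s, t)/((760*(-68))) = (-232 + (-61/5)**2 - 116*238 - 114*(-61/5) - 61/5*238)/((760*(-68))) = (-232 + 3721/25 - 27608 + 6954/5 - 14518/5)/(-51680) = -730099/25*(-1/51680) = 42947/76000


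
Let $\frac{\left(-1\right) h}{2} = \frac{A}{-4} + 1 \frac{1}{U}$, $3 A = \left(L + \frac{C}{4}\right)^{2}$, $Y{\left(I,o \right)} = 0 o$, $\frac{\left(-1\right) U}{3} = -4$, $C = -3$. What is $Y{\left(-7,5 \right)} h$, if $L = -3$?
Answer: $0$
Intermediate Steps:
$U = 12$ ($U = \left(-3\right) \left(-4\right) = 12$)
$Y{\left(I,o \right)} = 0$
$A = \frac{75}{16}$ ($A = \frac{\left(-3 - \frac{3}{4}\right)^{2}}{3} = \frac{\left(- \frac{15}{4}\right)^{2}}{3} = \frac{1}{3} \cdot \frac{225}{16} = \frac{75}{16} \approx 4.6875$)
$h = \frac{209}{96}$ ($h = - 2 \left(\frac{75}{16 \left(-4\right)} + 1 \cdot \frac{1}{12}\right) = - 2 \left(\frac{75}{16} \left(- \frac{1}{4}\right) + 1 \cdot \frac{1}{12}\right) = - 2 \left(- \frac{75}{64} + \frac{1}{12}\right) = \left(-2\right) \left(- \frac{209}{192}\right) = \frac{209}{96} \approx 2.1771$)
$Y{\left(-7,5 \right)} h = 0 \cdot \frac{209}{96} = 0$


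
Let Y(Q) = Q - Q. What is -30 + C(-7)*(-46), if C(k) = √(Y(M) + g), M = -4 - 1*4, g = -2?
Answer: -30 - 46*I*√2 ≈ -30.0 - 65.054*I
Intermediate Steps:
M = -8 (M = -4 - 4 = -8)
Y(Q) = 0
C(k) = I*√2 (C(k) = √(0 - 2) = √(-2) = I*√2)
-30 + C(-7)*(-46) = -30 + (I*√2)*(-46) = -30 - 46*I*√2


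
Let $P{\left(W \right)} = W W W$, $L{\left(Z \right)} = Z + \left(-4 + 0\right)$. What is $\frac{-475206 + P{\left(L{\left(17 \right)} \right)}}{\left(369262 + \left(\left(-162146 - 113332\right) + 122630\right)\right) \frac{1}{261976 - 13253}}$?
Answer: $- \frac{117648217507}{216414} \approx -5.4363 \cdot 10^{5}$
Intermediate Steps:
$L{\left(Z \right)} = -4 + Z$ ($L{\left(Z \right)} = Z - 4 = -4 + Z$)
$P{\left(W \right)} = W^{3}$ ($P{\left(W \right)} = W^{2} W = W^{3}$)
$\frac{-475206 + P{\left(L{\left(17 \right)} \right)}}{\left(369262 + \left(\left(-162146 - 113332\right) + 122630\right)\right) \frac{1}{261976 - 13253}} = \frac{-475206 + \left(-4 + 17\right)^{3}}{\left(369262 + \left(\left(-162146 - 113332\right) + 122630\right)\right) \frac{1}{261976 - 13253}} = \frac{-475206 + 13^{3}}{\left(369262 + \left(-275478 + 122630\right)\right) \frac{1}{248723}} = \frac{-475206 + 2197}{\left(369262 - 152848\right) \frac{1}{248723}} = - \frac{473009}{216414 \cdot \frac{1}{248723}} = - \frac{473009}{\frac{216414}{248723}} = \left(-473009\right) \frac{248723}{216414} = - \frac{117648217507}{216414}$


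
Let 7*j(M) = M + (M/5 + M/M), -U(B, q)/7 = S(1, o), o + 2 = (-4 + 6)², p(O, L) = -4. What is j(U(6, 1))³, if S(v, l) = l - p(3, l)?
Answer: -15069223/42875 ≈ -351.47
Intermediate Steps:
o = 2 (o = -2 + (-4 + 6)² = -2 + 2² = -2 + 4 = 2)
S(v, l) = 4 + l (S(v, l) = l - 1*(-4) = l + 4 = 4 + l)
U(B, q) = -42 (U(B, q) = -7*(4 + 2) = -7*6 = -42)
j(M) = ⅐ + 6*M/35 (j(M) = (M + (M/5 + M/M))/7 = (M + (M*(⅕) + 1))/7 = (M + (M/5 + 1))/7 = (M + (1 + M/5))/7 = (1 + 6*M/5)/7 = ⅐ + 6*M/35)
j(U(6, 1))³ = (⅐ + (6/35)*(-42))³ = (⅐ - 36/5)³ = (-247/35)³ = -15069223/42875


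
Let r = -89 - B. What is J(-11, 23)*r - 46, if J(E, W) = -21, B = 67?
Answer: 3230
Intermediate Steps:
r = -156 (r = -89 - 1*67 = -89 - 67 = -156)
J(-11, 23)*r - 46 = -21*(-156) - 46 = 3276 - 46 = 3230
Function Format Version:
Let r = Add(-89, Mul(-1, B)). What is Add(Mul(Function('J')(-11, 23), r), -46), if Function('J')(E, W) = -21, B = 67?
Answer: 3230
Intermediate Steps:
r = -156 (r = Add(-89, Mul(-1, 67)) = Add(-89, -67) = -156)
Add(Mul(Function('J')(-11, 23), r), -46) = Add(Mul(-21, -156), -46) = Add(3276, -46) = 3230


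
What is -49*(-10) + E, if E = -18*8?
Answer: 346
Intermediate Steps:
E = -144
-49*(-10) + E = -49*(-10) - 144 = 490 - 144 = 346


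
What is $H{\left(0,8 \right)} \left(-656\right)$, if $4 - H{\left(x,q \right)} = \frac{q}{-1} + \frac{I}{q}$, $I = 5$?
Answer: $-7462$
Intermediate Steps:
$H{\left(x,q \right)} = 4 + q - \frac{5}{q}$ ($H{\left(x,q \right)} = 4 - \left(\frac{q}{-1} + \frac{5}{q}\right) = 4 - \left(q \left(-1\right) + \frac{5}{q}\right) = 4 - \left(- q + \frac{5}{q}\right) = 4 + \left(q - \frac{5}{q}\right) = 4 + q - \frac{5}{q}$)
$H{\left(0,8 \right)} \left(-656\right) = \left(4 + 8 - \frac{5}{8}\right) \left(-656\right) = \frac{91}{8} \left(-656\right) = -7462$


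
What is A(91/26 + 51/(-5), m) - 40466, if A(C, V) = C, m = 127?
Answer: -404727/10 ≈ -40473.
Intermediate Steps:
A(91/26 + 51/(-5), m) - 40466 = (91/26 + 51/(-5)) - 40466 = (91*(1/26) + 51*(-1/5)) - 40466 = (7/2 - 51/5) - 40466 = -67/10 - 40466 = -404727/10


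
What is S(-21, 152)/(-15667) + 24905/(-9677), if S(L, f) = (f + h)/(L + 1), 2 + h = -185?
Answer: -1560814279/606438236 ≈ -2.5737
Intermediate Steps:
h = -187 (h = -2 - 185 = -187)
S(L, f) = (-187 + f)/(1 + L) (S(L, f) = (f - 187)/(L + 1) = (-187 + f)/(1 + L))
S(-21, 152)/(-15667) + 24905/(-9677) = ((-187 + 152)/(1 - 21))/(-15667) + 24905/(-9677) = (-35/(-20))*(-1/15667) + 24905*(-1/9677) = -1/20*(-35)*(-1/15667) - 24905/9677 = (7/4)*(-1/15667) - 24905/9677 = -7/62668 - 24905/9677 = -1560814279/606438236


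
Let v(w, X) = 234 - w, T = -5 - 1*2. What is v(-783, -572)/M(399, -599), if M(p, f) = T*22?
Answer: -1017/154 ≈ -6.6039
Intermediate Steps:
T = -7 (T = -5 - 2 = -7)
M(p, f) = -154 (M(p, f) = -7*22 = -154)
v(-783, -572)/M(399, -599) = (234 - 1*(-783))/(-154) = (234 + 783)*(-1/154) = 1017*(-1/154) = -1017/154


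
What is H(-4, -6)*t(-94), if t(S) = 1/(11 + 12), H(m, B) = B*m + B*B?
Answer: 60/23 ≈ 2.6087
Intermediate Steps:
H(m, B) = B² + B*m (H(m, B) = B*m + B² = B² + B*m)
t(S) = 1/23
H(-4, -6)*t(-94) = -6*(-6 - 4)*(1/23) = -6*(-10)*(1/23) = 60*(1/23) = 60/23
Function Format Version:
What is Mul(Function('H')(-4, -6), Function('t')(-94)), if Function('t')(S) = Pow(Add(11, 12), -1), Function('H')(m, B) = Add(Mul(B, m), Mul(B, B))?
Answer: Rational(60, 23) ≈ 2.6087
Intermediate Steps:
Function('H')(m, B) = Add(Pow(B, 2), Mul(B, m)) (Function('H')(m, B) = Add(Mul(B, m), Pow(B, 2)) = Add(Pow(B, 2), Mul(B, m)))
Function('t')(S) = Rational(1, 23) (Function('t')(S) = Pow(23, -1) = Rational(1, 23))
Mul(Function('H')(-4, -6), Function('t')(-94)) = Mul(Mul(-6, Add(-6, -4)), Rational(1, 23)) = Mul(Mul(-6, -10), Rational(1, 23)) = Mul(60, Rational(1, 23)) = Rational(60, 23)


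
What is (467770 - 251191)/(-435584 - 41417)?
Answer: -216579/477001 ≈ -0.45404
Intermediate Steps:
(467770 - 251191)/(-435584 - 41417) = 216579/(-477001) = 216579*(-1/477001) = -216579/477001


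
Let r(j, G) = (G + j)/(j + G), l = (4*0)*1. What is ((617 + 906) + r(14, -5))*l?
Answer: 0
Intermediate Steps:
l = 0 (l = 0*1 = 0)
r(j, G) = 1 (r(j, G) = (G + j)/(G + j) = 1)
((617 + 906) + r(14, -5))*l = ((617 + 906) + 1)*0 = (1523 + 1)*0 = 1524*0 = 0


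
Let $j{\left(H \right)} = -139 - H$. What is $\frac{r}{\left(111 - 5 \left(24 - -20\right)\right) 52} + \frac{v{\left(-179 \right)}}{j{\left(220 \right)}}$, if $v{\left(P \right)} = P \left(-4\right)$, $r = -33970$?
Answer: $\frac{4068471}{1017406} \approx 3.9989$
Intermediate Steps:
$v{\left(P \right)} = - 4 P$
$\frac{r}{\left(111 - 5 \left(24 - -20\right)\right) 52} + \frac{v{\left(-179 \right)}}{j{\left(220 \right)}} = - \frac{33970}{\left(111 - 5 \left(24 - -20\right)\right) 52} + \frac{\left(-4\right) \left(-179\right)}{-139 - 220} = - \frac{33970}{\left(111 - 5 \left(24 + 20\right)\right) 52} + \frac{716}{-139 - 220} = - \frac{33970}{\left(111 - 220\right) 52} + \frac{716}{-359} = - \frac{33970}{\left(111 - 220\right) 52} + 716 \left(- \frac{1}{359}\right) = - \frac{33970}{\left(-109\right) 52} - \frac{716}{359} = - \frac{33970}{-5668} - \frac{716}{359} = \left(-33970\right) \left(- \frac{1}{5668}\right) - \frac{716}{359} = \frac{16985}{2834} - \frac{716}{359} = \frac{4068471}{1017406}$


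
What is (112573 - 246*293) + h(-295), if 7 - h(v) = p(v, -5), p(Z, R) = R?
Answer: 40507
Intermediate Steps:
h(v) = 12 (h(v) = 7 - 1*(-5) = 7 + 5 = 12)
(112573 - 246*293) + h(-295) = (112573 - 246*293) + 12 = (112573 - 72078) + 12 = 40495 + 12 = 40507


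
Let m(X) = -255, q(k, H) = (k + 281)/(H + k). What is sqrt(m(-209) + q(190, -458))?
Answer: I*sqrt(4610337)/134 ≈ 16.024*I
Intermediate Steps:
q(k, H) = (281 + k)/(H + k)
sqrt(m(-209) + q(190, -458)) = sqrt(-255 + (281 + 190)/(-458 + 190)) = sqrt(-255 + 471/(-268)) = sqrt(-255 - 1/268*471) = sqrt(-255 - 471/268) = sqrt(-68811/268) = I*sqrt(4610337)/134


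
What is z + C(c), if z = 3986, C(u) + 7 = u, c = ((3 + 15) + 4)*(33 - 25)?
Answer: 4155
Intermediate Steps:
c = 176 (c = (18 + 4)*8 = 22*8 = 176)
C(u) = -7 + u
z + C(c) = 3986 + (-7 + 176) = 3986 + 169 = 4155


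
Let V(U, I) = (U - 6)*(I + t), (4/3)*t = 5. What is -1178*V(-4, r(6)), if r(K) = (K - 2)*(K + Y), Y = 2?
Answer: 421135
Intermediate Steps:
t = 15/4 (t = (¾)*5 = 15/4 ≈ 3.7500)
r(K) = (-2 + K)*(2 + K) (r(K) = (K - 2)*(K + 2) = (-2 + K)*(2 + K))
V(U, I) = (-6 + U)*(15/4 + I) (V(U, I) = (U - 6)*(I + 15/4) = (-6 + U)*(15/4 + I))
-1178*V(-4, r(6)) = -1178*(-45/2 - 6*(-4 + 6²) + (15/4)*(-4) + (-4 + 6²)*(-4)) = -1178*(-45/2 - 6*(-4 + 36) - 15 + (-4 + 36)*(-4)) = -1178*(-45/2 - 6*32 - 15 + 32*(-4)) = -1178*(-45/2 - 192 - 15 - 128) = -1178*(-715/2) = 421135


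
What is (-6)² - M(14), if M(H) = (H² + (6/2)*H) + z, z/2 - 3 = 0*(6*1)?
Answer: -208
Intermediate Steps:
z = 6 (z = 6 + 2*(0*(6*1)) = 6 + 2*(0*6) = 6 + 2*0 = 6 + 0 = 6)
M(H) = 6 + H² + 3*H (M(H) = (H² + (6/2)*H) + 6 = (H² + (6*(½))*H) + 6 = (H² + 3*H) + 6 = 6 + H² + 3*H)
(-6)² - M(14) = (-6)² - (6 + 14² + 3*14) = 36 - (6 + 196 + 42) = 36 - 1*244 = 36 - 244 = -208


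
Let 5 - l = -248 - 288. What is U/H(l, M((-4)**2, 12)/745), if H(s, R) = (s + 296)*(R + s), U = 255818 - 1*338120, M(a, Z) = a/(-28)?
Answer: -143068310/787145769 ≈ -0.18176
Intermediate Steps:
M(a, Z) = -a/28 (M(a, Z) = a*(-1/28) = -a/28)
l = 541 (l = 5 - (-248 - 288) = 5 - 1*(-536) = 5 + 536 = 541)
U = -82302 (U = 255818 - 338120 = -82302)
H(s, R) = (296 + s)*(R + s)
U/H(l, M((-4)**2, 12)/745) = -82302/(541**2 + 296*(-1/28*(-4)**2/745) + 296*541 + (-1/28*(-4)**2/745)*541) = -82302/(292681 + 296*(-1/28*16*(1/745)) + 160136 + (-1/28*16*(1/745))*541) = -82302/(292681 + 296*(-4/7*1/745) + 160136 - 4/7*1/745*541) = -82302/(292681 + 296*(-4/5215) + 160136 - 4/5215*541) = -82302/(292681 - 1184/5215 + 160136 - 2164/5215) = -82302/2361437307/5215 = -82302*5215/2361437307 = -143068310/787145769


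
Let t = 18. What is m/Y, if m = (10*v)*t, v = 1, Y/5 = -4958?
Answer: -18/2479 ≈ -0.0072610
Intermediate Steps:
Y = -24790 (Y = 5*(-4958) = -24790)
m = 180 (m = (10*1)*18 = 10*18 = 180)
m/Y = 180/(-24790) = 180*(-1/24790) = -18/2479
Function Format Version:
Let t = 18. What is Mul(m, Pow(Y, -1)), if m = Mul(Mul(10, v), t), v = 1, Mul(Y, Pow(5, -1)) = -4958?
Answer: Rational(-18, 2479) ≈ -0.0072610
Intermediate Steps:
Y = -24790 (Y = Mul(5, -4958) = -24790)
m = 180 (m = Mul(Mul(10, 1), 18) = Mul(10, 18) = 180)
Mul(m, Pow(Y, -1)) = Mul(180, Pow(-24790, -1)) = Mul(180, Rational(-1, 24790)) = Rational(-18, 2479)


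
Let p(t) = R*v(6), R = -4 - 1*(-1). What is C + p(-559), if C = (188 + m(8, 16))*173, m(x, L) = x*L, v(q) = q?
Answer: 54650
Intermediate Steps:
R = -3 (R = -4 + 1 = -3)
m(x, L) = L*x
p(t) = -18 (p(t) = -3*6 = -18)
C = 54668 (C = (188 + 16*8)*173 = (188 + 128)*173 = 316*173 = 54668)
C + p(-559) = 54668 - 18 = 54650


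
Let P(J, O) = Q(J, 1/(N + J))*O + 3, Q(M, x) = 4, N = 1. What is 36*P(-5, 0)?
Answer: 108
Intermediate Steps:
P(J, O) = 3 + 4*O (P(J, O) = 4*O + 3 = 3 + 4*O)
36*P(-5, 0) = 36*(3 + 4*0) = 36*(3 + 0) = 36*3 = 108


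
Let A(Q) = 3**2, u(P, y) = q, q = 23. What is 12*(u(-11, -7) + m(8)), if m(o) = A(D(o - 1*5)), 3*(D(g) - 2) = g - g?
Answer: 384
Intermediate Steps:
u(P, y) = 23
D(g) = 2 (D(g) = 2 + (g - g)/3 = 2 + (1/3)*0 = 2 + 0 = 2)
A(Q) = 9
m(o) = 9
12*(u(-11, -7) + m(8)) = 12*(23 + 9) = 12*32 = 384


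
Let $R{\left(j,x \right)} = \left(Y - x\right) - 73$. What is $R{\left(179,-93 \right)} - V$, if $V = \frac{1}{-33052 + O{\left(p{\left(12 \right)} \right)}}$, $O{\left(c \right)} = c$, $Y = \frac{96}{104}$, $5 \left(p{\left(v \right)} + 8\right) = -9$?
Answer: $\frac{44964113}{2149017} \approx 20.923$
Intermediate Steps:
$p{\left(v \right)} = - \frac{49}{5}$ ($p{\left(v \right)} = -8 + \frac{1}{5} \left(-9\right) = -8 - \frac{9}{5} = - \frac{49}{5}$)
$Y = \frac{12}{13}$ ($Y = 96 \cdot \frac{1}{104} = \frac{12}{13} \approx 0.92308$)
$R{\left(j,x \right)} = - \frac{937}{13} - x$ ($R{\left(j,x \right)} = \left(\frac{12}{13} - x\right) - 73 = - \frac{937}{13} - x$)
$V = - \frac{5}{165309}$ ($V = \frac{1}{-33052 - \frac{49}{5}} = \frac{1}{- \frac{165309}{5}} = - \frac{5}{165309} \approx -3.0246 \cdot 10^{-5}$)
$R{\left(179,-93 \right)} - V = \left(- \frac{937}{13} - -93\right) - - \frac{5}{165309} = \left(- \frac{937}{13} + 93\right) + \frac{5}{165309} = \frac{272}{13} + \frac{5}{165309} = \frac{44964113}{2149017}$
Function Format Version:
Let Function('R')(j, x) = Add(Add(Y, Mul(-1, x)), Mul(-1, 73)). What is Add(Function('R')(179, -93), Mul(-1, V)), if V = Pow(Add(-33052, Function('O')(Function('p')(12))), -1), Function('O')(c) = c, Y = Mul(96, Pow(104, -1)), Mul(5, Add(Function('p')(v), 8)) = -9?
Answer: Rational(44964113, 2149017) ≈ 20.923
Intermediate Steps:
Function('p')(v) = Rational(-49, 5) (Function('p')(v) = Add(-8, Mul(Rational(1, 5), -9)) = Add(-8, Rational(-9, 5)) = Rational(-49, 5))
Y = Rational(12, 13) (Y = Mul(96, Rational(1, 104)) = Rational(12, 13) ≈ 0.92308)
Function('R')(j, x) = Add(Rational(-937, 13), Mul(-1, x)) (Function('R')(j, x) = Add(Add(Rational(12, 13), Mul(-1, x)), Mul(-1, 73)) = Add(Add(Rational(12, 13), Mul(-1, x)), -73) = Add(Rational(-937, 13), Mul(-1, x)))
V = Rational(-5, 165309) (V = Pow(Add(-33052, Rational(-49, 5)), -1) = Pow(Rational(-165309, 5), -1) = Rational(-5, 165309) ≈ -3.0246e-5)
Add(Function('R')(179, -93), Mul(-1, V)) = Add(Add(Rational(-937, 13), Mul(-1, -93)), Mul(-1, Rational(-5, 165309))) = Add(Add(Rational(-937, 13), 93), Rational(5, 165309)) = Add(Rational(272, 13), Rational(5, 165309)) = Rational(44964113, 2149017)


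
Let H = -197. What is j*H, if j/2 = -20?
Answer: 7880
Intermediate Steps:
j = -40 (j = 2*(-20) = -40)
j*H = -40*(-197) = 7880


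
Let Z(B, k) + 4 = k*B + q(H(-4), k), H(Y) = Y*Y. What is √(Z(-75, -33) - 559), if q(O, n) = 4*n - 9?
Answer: √1771 ≈ 42.083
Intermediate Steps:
H(Y) = Y²
q(O, n) = -9 + 4*n
Z(B, k) = -13 + 4*k + B*k (Z(B, k) = -4 + (k*B + (-9 + 4*k)) = -4 + (B*k + (-9 + 4*k)) = -4 + (-9 + 4*k + B*k) = -13 + 4*k + B*k)
√(Z(-75, -33) - 559) = √((-13 + 4*(-33) - 75*(-33)) - 559) = √((-13 - 132 + 2475) - 559) = √(2330 - 559) = √1771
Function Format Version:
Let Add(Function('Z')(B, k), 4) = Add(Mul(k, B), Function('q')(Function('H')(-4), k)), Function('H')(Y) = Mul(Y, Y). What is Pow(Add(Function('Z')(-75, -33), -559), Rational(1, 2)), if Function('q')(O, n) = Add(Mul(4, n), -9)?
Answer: Pow(1771, Rational(1, 2)) ≈ 42.083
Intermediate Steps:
Function('H')(Y) = Pow(Y, 2)
Function('q')(O, n) = Add(-9, Mul(4, n))
Function('Z')(B, k) = Add(-13, Mul(4, k), Mul(B, k)) (Function('Z')(B, k) = Add(-4, Add(Mul(k, B), Add(-9, Mul(4, k)))) = Add(-4, Add(Mul(B, k), Add(-9, Mul(4, k)))) = Add(-4, Add(-9, Mul(4, k), Mul(B, k))) = Add(-13, Mul(4, k), Mul(B, k)))
Pow(Add(Function('Z')(-75, -33), -559), Rational(1, 2)) = Pow(Add(Add(-13, Mul(4, -33), Mul(-75, -33)), -559), Rational(1, 2)) = Pow(Add(Add(-13, -132, 2475), -559), Rational(1, 2)) = Pow(Add(2330, -559), Rational(1, 2)) = Pow(1771, Rational(1, 2))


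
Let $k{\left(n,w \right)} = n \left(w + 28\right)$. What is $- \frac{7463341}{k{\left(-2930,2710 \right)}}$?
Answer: $\frac{7463341}{8022340} \approx 0.93032$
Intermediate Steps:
$k{\left(n,w \right)} = n \left(28 + w\right)$
$- \frac{7463341}{k{\left(-2930,2710 \right)}} = - \frac{7463341}{\left(-2930\right) \left(28 + 2710\right)} = - \frac{7463341}{\left(-2930\right) 2738} = - \frac{7463341}{-8022340} = \left(-7463341\right) \left(- \frac{1}{8022340}\right) = \frac{7463341}{8022340}$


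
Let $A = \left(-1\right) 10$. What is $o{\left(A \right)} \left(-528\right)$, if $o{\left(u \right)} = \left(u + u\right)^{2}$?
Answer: $-211200$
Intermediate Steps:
$A = -10$
$o{\left(u \right)} = 4 u^{2}$ ($o{\left(u \right)} = \left(2 u\right)^{2} = 4 u^{2}$)
$o{\left(A \right)} \left(-528\right) = 4 \left(-10\right)^{2} \left(-528\right) = 4 \cdot 100 \left(-528\right) = 400 \left(-528\right) = -211200$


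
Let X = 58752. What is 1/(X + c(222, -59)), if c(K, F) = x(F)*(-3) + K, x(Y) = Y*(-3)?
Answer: 1/58443 ≈ 1.7111e-5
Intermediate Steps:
x(Y) = -3*Y
c(K, F) = K + 9*F (c(K, F) = -3*F*(-3) + K = 9*F + K = K + 9*F)
1/(X + c(222, -59)) = 1/(58752 + (222 + 9*(-59))) = 1/(58752 + (222 - 531)) = 1/(58752 - 309) = 1/58443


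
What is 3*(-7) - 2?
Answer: -23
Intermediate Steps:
3*(-7) - 2 = -21 - 2 = -23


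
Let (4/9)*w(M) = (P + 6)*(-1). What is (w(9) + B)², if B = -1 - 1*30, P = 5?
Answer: 49729/16 ≈ 3108.1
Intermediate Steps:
B = -31 (B = -1 - 30 = -31)
w(M) = -99/4 (w(M) = 9*((5 + 6)*(-1))/4 = 9*(11*(-1))/4 = (9/4)*(-11) = -99/4)
(w(9) + B)² = (-99/4 - 31)² = (-223/4)² = 49729/16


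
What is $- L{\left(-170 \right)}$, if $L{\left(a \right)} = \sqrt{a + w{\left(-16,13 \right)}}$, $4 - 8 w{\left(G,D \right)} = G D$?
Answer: $- \frac{i \sqrt{574}}{2} \approx - 11.979 i$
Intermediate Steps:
$w{\left(G,D \right)} = \frac{1}{2} - \frac{D G}{8}$ ($w{\left(G,D \right)} = \frac{1}{2} - \frac{G D}{8} = \frac{1}{2} - \frac{D G}{8}$)
$L{\left(a \right)} = \sqrt{\frac{53}{2} + a}$ ($L{\left(a \right)} = \sqrt{a - \left(- \frac{1}{2} + \frac{13}{8} \left(-16\right)\right)} = \sqrt{a + \left(\frac{1}{2} + 26\right)} = \sqrt{a + \frac{53}{2}} = \sqrt{\frac{53}{2} + a}$)
$- L{\left(-170 \right)} = - \frac{\sqrt{106 + 4 \left(-170\right)}}{2} = - \frac{\sqrt{106 - 680}}{2} = - \frac{\sqrt{-574}}{2} = - \frac{i \sqrt{574}}{2}$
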